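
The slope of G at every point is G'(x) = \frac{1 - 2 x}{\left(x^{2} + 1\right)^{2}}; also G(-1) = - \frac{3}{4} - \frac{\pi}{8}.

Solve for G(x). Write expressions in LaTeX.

G(x) = \frac{x}{2 x^{2} + 2} + \frac{\operatorname{atan}{\left(x \right)}}{2} - 1 + \frac{2}{2 x^{2} + 2}

Differentiate the proposed G(x) back; it has to land on the given G'(x).
A general antiderivative is - \frac{- x - 2}{2 x^{2} + 2} + \frac{\operatorname{atan}{\left(x \right)}}{2} + C.
The condition gives C = - \frac{3}{4} - \frac{\pi}{8} - (\frac{1}{4} - \frac{\pi}{8}) = -1.
So G(x) = \frac{x}{2 x^{2} + 2} + \frac{\operatorname{atan}{\left(x \right)}}{2} - 1 + \frac{2}{2 x^{2} + 2}.
Check: d/dx[\frac{x}{2 x^{2} + 2} + \frac{\operatorname{atan}{\left(x \right)}}{2} - 1 + \frac{2}{2 x^{2} + 2}] = \frac{1 - 2 x}{x^{4} + 2 x^{2} + 1}, which equals G'(x).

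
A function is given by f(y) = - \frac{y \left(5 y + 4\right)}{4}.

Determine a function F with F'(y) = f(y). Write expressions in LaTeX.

An antiderivative F(y) passes only if d/dy[F] lands on f(y) exactly.
Check: d/dy[- \frac{y^{2} \left(5 y + 6\right)}{12}] = - \frac{5 y^{2}}{4} - y, which equals f(y).

An antiderivative is F(y) = - \frac{y^{2} \left(5 y + 6\right)}{12}.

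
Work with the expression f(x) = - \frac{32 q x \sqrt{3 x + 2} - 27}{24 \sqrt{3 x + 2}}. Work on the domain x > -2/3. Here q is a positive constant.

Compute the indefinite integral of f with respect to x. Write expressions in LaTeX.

F(x) = - \frac{8 q x^{2} - 9 \sqrt{3 x + 2}}{12} + C

A candidate is checked by its d/dx: the result must match f(x).
Check: d/dx[- \frac{8 q x^{2} - 9 \sqrt{3 x + 2}}{12}] = \frac{- 32 q x \sqrt{3 x + 2} + 27}{24 \sqrt{3 x + 2}}, which equals f(x).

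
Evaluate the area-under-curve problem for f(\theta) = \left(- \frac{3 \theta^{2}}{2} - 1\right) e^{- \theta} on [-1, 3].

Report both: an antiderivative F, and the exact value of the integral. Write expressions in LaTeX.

Recognize the product-rule pattern: f = u'v + uv' with u = \frac{3 \theta^{2}}{2} + 3 \theta + 4, v = e^{- \theta}, so integration by parts undoes it.
F(\theta) = \frac{3 \theta^{2} e^{- \theta}}{2} + 3 \theta e^{- \theta} + 4 e^{- \theta} is an antiderivative of f.
Check: d/d\theta[\frac{3 \theta^{2} e^{- \theta}}{2} + 3 \theta e^{- \theta} + 4 e^{- \theta}] = \frac{\left(- 3 \theta^{2} - 2\right) e^{- \theta}}{2}, which equals f(\theta).
F(3) = \frac{53}{2 e^{3}}; F(-1) = \frac{5 e}{2}.
Integral = F(3) - F(-1) = - \frac{5 e}{2} + \frac{53}{2 e^{3}}.

Antiderivative: F(\theta) = \frac{3 \theta^{2} e^{- \theta}}{2} + 3 \theta e^{- \theta} + 4 e^{- \theta}; value = - \frac{5 e}{2} + \frac{53}{2 e^{3}}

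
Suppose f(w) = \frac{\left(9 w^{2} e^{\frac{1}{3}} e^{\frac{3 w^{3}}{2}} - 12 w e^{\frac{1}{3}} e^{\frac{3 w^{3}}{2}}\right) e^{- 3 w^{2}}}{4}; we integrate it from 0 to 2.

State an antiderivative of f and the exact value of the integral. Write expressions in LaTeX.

Antiderivative: F(w) = \frac{e^{\frac{1}{3}} e^{- 3 w^{2}} e^{\frac{3 w^{3}}{2}}}{2}; value = 0

The substitution u = \frac{3 w^{3}}{2} - 3 w^{2} + \frac{1}{3} works: f is exactly (dF/du)*(du/dw) for that inner function.
F(w) = \frac{e^{\frac{1}{3}} e^{- 3 w^{2}} e^{\frac{3 w^{3}}{2}}}{2} is an antiderivative of f.
Check: d/dw[\frac{e^{\frac{1}{3}} e^{- 3 w^{2}} e^{\frac{3 w^{3}}{2}}}{2}] = \frac{\left(9 w^{2} e^{\frac{1}{3}} e^{\frac{3 w^{3}}{2}} - 12 w e^{\frac{1}{3}} e^{\frac{3 w^{3}}{2}}\right) e^{- 3 w^{2}}}{4} = f(w).
F(2) = \frac{e^{\frac{1}{3}}}{2}; F(0) = \frac{e^{\frac{1}{3}}}{2}.
Integral = F(2) - F(0) = 0.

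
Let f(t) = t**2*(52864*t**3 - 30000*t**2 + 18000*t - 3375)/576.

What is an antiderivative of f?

Differentiate the proposed F(t) back; it has to land on f(t) exactly.
Check: d/dt[413*t**6/27 - 125*t**5/12 + 125*t**4/16 - 125*t**3/64] = 826*t**5/9 - 625*t**4/12 + 125*t**3/4 - 375*t**2/64, which equals f(t).

An antiderivative is F(t) = 413*t**6/27 - 125*t**5/12 + 125*t**4/16 - 125*t**3/64.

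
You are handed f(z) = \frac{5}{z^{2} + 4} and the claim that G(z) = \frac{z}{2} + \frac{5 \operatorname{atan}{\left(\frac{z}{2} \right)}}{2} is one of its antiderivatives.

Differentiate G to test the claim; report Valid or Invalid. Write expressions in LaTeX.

Invalid: d/dz[G] - f = \frac{1}{2}, which is not 0.

d/dz[G] = \frac{z^{2} + 14}{2 z^{2} + 8}
d/dz[G] - f(z) = \frac{1}{2} != 0.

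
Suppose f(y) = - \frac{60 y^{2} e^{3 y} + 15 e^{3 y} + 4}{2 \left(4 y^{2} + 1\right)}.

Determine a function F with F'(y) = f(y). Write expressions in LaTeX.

An antiderivative F(y) passes only if d/dy[F] lands on f(y) exactly.
Check: d/dy[- \frac{5 e^{3 y} + 2 \operatorname{atan}{\left(2 y \right)}}{2}] = \frac{- 60 y^{2} e^{3 y} - 15 e^{3 y} - 4}{8 y^{2} + 2}, which equals f(y).

An antiderivative is F(y) = - \frac{5 e^{3 y} + 2 \operatorname{atan}{\left(2 y \right)}}{2}.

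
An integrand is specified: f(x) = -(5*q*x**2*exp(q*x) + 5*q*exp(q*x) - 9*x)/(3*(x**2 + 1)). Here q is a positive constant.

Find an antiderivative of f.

An antiderivative is F(x) = -5*exp(q*x)/3 + 3*log(3*x**2 + 3)/2.

Differentiate the proposed F(x) back; it has to land on f(x) exactly.
Check: d/dx[-5*exp(q*x)/3 + 3*log(3*x**2 + 3)/2] = (-5*q*x**2*exp(q*x) - 5*q*exp(q*x) + 9*x)/(3*x**2 + 3), which equals f(x).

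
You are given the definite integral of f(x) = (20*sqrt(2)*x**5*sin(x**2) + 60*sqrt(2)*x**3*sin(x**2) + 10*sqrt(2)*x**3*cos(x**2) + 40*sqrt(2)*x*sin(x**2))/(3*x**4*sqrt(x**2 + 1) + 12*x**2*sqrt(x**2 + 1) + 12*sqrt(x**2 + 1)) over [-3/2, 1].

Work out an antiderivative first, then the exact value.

Antiderivative: F(x) = -10*sqrt(2)*sqrt(x**2 + 1)*cos(x**2)/(3*(x**2 + 2)); value = 20*sqrt(26)*cos(9/4)/51 - 20*cos(1)/9

Check any antiderivative F(x) by computing F'(x) and comparing it with f(x).
F(x) = -10*sqrt(2)*sqrt(x**2 + 1)*cos(x**2)/(3*(x**2 + 2)) is an antiderivative of f.
Check: d/dx[-10*sqrt(2)*sqrt(x**2 + 1)*cos(x**2)/(3*(x**2 + 2))] = (20*sqrt(2)*x**5*sin(x**2) + 60*sqrt(2)*x**3*sin(x**2) + 10*sqrt(2)*x**3*cos(x**2) + 40*sqrt(2)*x*sin(x**2))/(3*x**4*sqrt(x**2 + 1) + 12*x**2*sqrt(x**2 + 1) + 12*sqrt(x**2 + 1)) = f(x).
F(1) = -20*cos(1)/9; F(-3/2) = -20*sqrt(26)*cos(9/4)/51.
Integral = F(1) - F(-3/2) = 20*sqrt(26)*cos(9/4)/51 - 20*cos(1)/9.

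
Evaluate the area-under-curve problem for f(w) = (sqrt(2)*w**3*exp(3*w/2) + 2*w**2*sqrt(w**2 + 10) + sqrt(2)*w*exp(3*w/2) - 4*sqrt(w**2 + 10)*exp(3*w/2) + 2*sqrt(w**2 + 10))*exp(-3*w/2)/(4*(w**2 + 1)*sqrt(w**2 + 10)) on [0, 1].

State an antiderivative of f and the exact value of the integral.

Since d/dw undoes antidifferentiation here, F'(w) = f(w) is required of F(w).
F(w) = -(-3*sqrt(2)*sqrt(w**2 + 10)*exp(3*w/2) + 12*exp(3*w/2)*atan(w) + 4)*exp(-3*w/2)/12 is an antiderivative of f.
Check: d/dw[-(-3*sqrt(2)*sqrt(w**2 + 10)*exp(3*w/2) + 12*exp(3*w/2)*atan(w) + 4)*exp(-3*w/2)/12] = (sqrt(2)*w**3*exp(3*w/2) + 2*w**2*sqrt(w**2 + 10) + sqrt(2)*w*exp(3*w/2) - 4*sqrt(w**2 + 10)*exp(3*w/2) + 2*sqrt(w**2 + 10))/(4*w**2*sqrt(w**2 + 10)*exp(3*w/2) + 4*sqrt(w**2 + 10)*exp(3*w/2)), which equals f(w).
F(1) = -pi/4 - exp(-3/2)/3 + sqrt(22)/4; F(0) = -1/3 + sqrt(5)/2.
Integral = F(1) - F(0) = -sqrt(5)/2 - pi/4 - exp(-3/2)/3 + 1/3 + sqrt(22)/4.

Antiderivative: F(w) = -(-3*sqrt(2)*sqrt(w**2 + 10)*exp(3*w/2) + 12*exp(3*w/2)*atan(w) + 4)*exp(-3*w/2)/12; value = -sqrt(5)/2 - pi/4 - exp(-3/2)/3 + 1/3 + sqrt(22)/4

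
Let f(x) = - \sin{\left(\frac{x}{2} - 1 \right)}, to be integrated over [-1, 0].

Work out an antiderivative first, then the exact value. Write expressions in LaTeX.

Whatever form F(x) takes, F'(x) = f(x) is non-negotiable.
F(x) = 2 \cos{\left(\frac{x}{2} - 1 \right)} is an antiderivative of f.
Check: d/dx[2 \cos{\left(\frac{x}{2} - 1 \right)}] = - \sin{\left(\frac{x}{2} - 1 \right)} = f(x).
F(0) = 2 \cos{\left(1 \right)}; F(-1) = 2 \cos{\left(\frac{3}{2} \right)}.
Integral = F(0) - F(-1) = - 2 \cos{\left(\frac{3}{2} \right)} + 2 \cos{\left(1 \right)}.

Antiderivative: F(x) = 2 \cos{\left(\frac{x}{2} - 1 \right)}; value = - 2 \cos{\left(\frac{3}{2} \right)} + 2 \cos{\left(1 \right)}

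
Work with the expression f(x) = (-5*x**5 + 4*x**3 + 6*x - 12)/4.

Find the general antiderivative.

An antiderivative F(x) passes only if d/dx[F] lands on f(x) exactly.
Check: d/dx[-5*x**6/24 + x**4/4 + 3*x**2/4 - 3*x] = -5*x**5/4 + x**3 + 3*x/2 - 3, which equals f(x).

F(x) = -5*x**6/24 + x**4/4 + 3*x**2/4 - 3*x + C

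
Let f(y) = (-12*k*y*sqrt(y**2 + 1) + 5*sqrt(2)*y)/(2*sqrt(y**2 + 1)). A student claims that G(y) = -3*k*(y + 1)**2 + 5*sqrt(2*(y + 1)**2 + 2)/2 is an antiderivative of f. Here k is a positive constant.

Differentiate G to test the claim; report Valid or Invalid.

d/dy[G] = (-12*k*y*sqrt(y**2 + 2*y + 2) - 12*k*sqrt(y**2 + 2*y + 2) + 5*sqrt(2)*y + 5*sqrt(2))/(2*sqrt(y**2 + 2*y + 2))
d/dy[G] - f(y) = (-12*k*sqrt(y**2 + 1)*sqrt(y**2 + 2*y + 2) + 5*sqrt(2)*y*sqrt(y**2 + 1) - 5*sqrt(2)*y*sqrt(y**2 + 2*y + 2) + 5*sqrt(2)*sqrt(y**2 + 1))/(2*sqrt(y**2 + 1)*sqrt(y**2 + 2*y + 2)) != 0.

Invalid: d/dy[G] - f = (-12*k*sqrt(y**2 + 1)*sqrt(y**2 + 2*y + 2) + 5*sqrt(2)*y*sqrt(y**2 + 1) - 5*sqrt(2)*y*sqrt(y**2 + 2*y + 2) + 5*sqrt(2)*sqrt(y**2 + 1))/(2*sqrt(y**2 + 1)*sqrt(y**2 + 2*y + 2)), which is not 0.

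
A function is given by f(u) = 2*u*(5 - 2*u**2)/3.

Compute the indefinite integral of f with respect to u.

F(u) = -u**4/3 + 5*u**2/3 + C

The substitution w = 5/2 - u**2 works: f is exactly (dF/dw)*(dw/du) for that inner function.
Check: d/du[-u**4/3 + 5*u**2/3] = -4*u**3/3 + 10*u/3, which equals f(u).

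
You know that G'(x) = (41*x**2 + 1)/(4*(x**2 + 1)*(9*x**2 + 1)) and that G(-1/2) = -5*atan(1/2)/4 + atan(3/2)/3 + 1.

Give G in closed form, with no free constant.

A first test for any G(x): its x-derivative must equal the given G'(x).
A general antiderivative is 5*atan(x)/4 - atan(3*x)/3 + C.
The condition gives C = -5*atan(1/2)/4 + atan(3/2)/3 + 1 - (-5*atan(1/2)/4 + atan(3/2)/3) = 1.
So G(x) = (15*atan(x) - 4*atan(3*x) + 12)/12.
Check: d/dx[(15*atan(x) - 4*atan(3*x) + 12)/12] = (41*x**2 + 1)/(36*x**4 + 40*x**2 + 4), which equals G'(x).

G(x) = (15*atan(x) - 4*atan(3*x) + 12)/12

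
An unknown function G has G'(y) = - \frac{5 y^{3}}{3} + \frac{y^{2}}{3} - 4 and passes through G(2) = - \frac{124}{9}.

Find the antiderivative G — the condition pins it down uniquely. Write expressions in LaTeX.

Integrate term by term and add the pieces.
A general antiderivative is - \frac{5 y^{4}}{12} + \frac{y^{3}}{9} - 4 y + C.
The condition gives C = - \frac{124}{9} - (- \frac{124}{9}) = 0.
So G(y) = - \frac{5 y^{4}}{12} + \frac{y^{3}}{9} - 4 y.
Check: d/dy[- \frac{5 y^{4}}{12} + \frac{y^{3}}{9} - 4 y] = - \frac{5 y^{3}}{3} + \frac{y^{2}}{3} - 4 = G'(y).

G(y) = - \frac{5 y^{4}}{12} + \frac{y^{3}}{9} - 4 y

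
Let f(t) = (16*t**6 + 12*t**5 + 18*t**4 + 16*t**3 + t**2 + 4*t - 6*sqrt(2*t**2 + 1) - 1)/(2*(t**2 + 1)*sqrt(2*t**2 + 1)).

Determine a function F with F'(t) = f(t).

For F(t) to be correct the identity F'(t) - f(t) = 0 must hold.
Check: d/dt[(t*sqrt(2*t**2 + 1)*(2*t**2 + 2*t - 1) - 6*atan(t))/2] = (16*t**6 + 12*t**5 + 18*t**4 + 16*t**3 + t**2 + 4*t - 6*sqrt(2*t**2 + 1) - 1)/(2*t**2*sqrt(2*t**2 + 1) + 2*sqrt(2*t**2 + 1)), which equals f(t).

An antiderivative is F(t) = (t*sqrt(2*t**2 + 1)*(2*t**2 + 2*t - 1) - 6*atan(t))/2.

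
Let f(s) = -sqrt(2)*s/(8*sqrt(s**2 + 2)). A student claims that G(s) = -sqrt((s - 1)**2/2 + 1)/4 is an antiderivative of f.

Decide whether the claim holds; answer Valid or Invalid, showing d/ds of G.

Invalid: d/ds[G] - f = (-sqrt(2)*s*sqrt(s**2 + 2) + sqrt(2)*s*sqrt(s**2 - 2*s + 3) + sqrt(2)*sqrt(s**2 + 2))/(8*sqrt(s**2 + 2)*sqrt(s**2 - 2*s + 3)), which is not 0.

d/ds[G] = (-sqrt(2)*s + sqrt(2))/(8*sqrt(s**2 - 2*s + 3))
d/ds[G] - f(s) = (-sqrt(2)*s*sqrt(s**2 + 2) + sqrt(2)*s*sqrt(s**2 - 2*s + 3) + sqrt(2)*sqrt(s**2 + 2))/(8*sqrt(s**2 + 2)*sqrt(s**2 - 2*s + 3)) != 0.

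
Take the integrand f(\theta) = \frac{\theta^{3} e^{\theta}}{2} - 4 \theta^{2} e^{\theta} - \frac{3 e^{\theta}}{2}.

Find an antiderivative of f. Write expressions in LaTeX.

An antiderivative is F(\theta) = \frac{\left(\theta^{3} - 11 \theta^{2} + 22 \theta - 25\right) e^{\theta}}{2}.

f has the shape u'v + uv' for u = \frac{\theta^{3}}{2} - \frac{11 \theta^{2}}{2} + 11 \theta - \frac{25}{2} and v = e^{\theta} — it is the derivative of the product u*v.
Check: d/d\theta[\frac{\left(\theta^{3} - 11 \theta^{2} + 22 \theta - 25\right) e^{\theta}}{2}] = \frac{\theta^{3} e^{\theta}}{2} - 4 \theta^{2} e^{\theta} - \frac{3 e^{\theta}}{2} = f(\theta).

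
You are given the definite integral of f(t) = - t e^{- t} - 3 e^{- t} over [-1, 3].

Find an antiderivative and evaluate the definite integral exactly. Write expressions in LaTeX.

f has the shape u'v + uv' for u = t + 4 and v = e^{- t} — it is the derivative of the product u*v.
F(t) = \left(t + 4\right) e^{- t} is an antiderivative of f.
Check: d/dt[\left(t + 4\right) e^{- t}] = \left(- t - 3\right) e^{- t}, which equals f(t).
F(3) = \frac{7}{e^{3}}; F(-1) = 3 e.
Integral = F(3) - F(-1) = - 3 e + \frac{7}{e^{3}}.

Antiderivative: F(t) = \left(t + 4\right) e^{- t}; value = - 3 e + \frac{7}{e^{3}}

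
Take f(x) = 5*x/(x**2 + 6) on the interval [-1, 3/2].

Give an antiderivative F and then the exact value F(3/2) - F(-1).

Antiderivative: F(x) = 5*log(x**2 + 6)/2; value = -5*log(7)/2 + 5*log(33/4)/2

The substitution u = x**2 + 6 works: f is exactly (dF/du)*(du/dx) for that inner function.
F(x) = 5*log(x**2 + 6)/2 is an antiderivative of f.
Check: d/dx[5*log(x**2 + 6)/2] = 5*x/(x**2 + 6) = f(x).
F(3/2) = 5*log(33/4)/2; F(-1) = 5*log(7)/2.
Integral = F(3/2) - F(-1) = -5*log(7)/2 + 5*log(33/4)/2.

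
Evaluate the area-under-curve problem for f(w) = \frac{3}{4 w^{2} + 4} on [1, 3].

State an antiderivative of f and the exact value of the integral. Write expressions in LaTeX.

Check any antiderivative F(w) by computing F'(w) and comparing it with f(w).
F(w) = \frac{3 \operatorname{atan}{\left(w \right)}}{4} is an antiderivative of f.
Check: d/dw[\frac{3 \operatorname{atan}{\left(w \right)}}{4}] = \frac{3}{4 w^{2} + 4} = f(w).
F(3) = \frac{3 \operatorname{atan}{\left(3 \right)}}{4}; F(1) = \frac{3 \pi}{16}.
Integral = F(3) - F(1) = - \frac{3 \pi}{16} + \frac{3 \operatorname{atan}{\left(3 \right)}}{4}.

Antiderivative: F(w) = \frac{3 \operatorname{atan}{\left(w \right)}}{4}; value = - \frac{3 \pi}{16} + \frac{3 \operatorname{atan}{\left(3 \right)}}{4}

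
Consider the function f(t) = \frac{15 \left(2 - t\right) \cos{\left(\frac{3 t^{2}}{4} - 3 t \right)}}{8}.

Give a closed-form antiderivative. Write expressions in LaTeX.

An antiderivative is F(t) = - \frac{5 \sin{\left(\frac{3 t^{2}}{4} - 3 t \right)}}{4}.

The substitution u = \frac{3 t^{2}}{4} - 3 t works: f is exactly (dF/du)*(du/dt) for that inner function.
Check: d/dt[- \frac{5 \sin{\left(\frac{3 t^{2}}{4} - 3 t \right)}}{4}] = - \frac{15 t \cos{\left(\frac{3 t^{2}}{4} - 3 t \right)}}{8} + \frac{15 \cos{\left(\frac{3 t^{2}}{4} - 3 t \right)}}{4}, which equals f(t).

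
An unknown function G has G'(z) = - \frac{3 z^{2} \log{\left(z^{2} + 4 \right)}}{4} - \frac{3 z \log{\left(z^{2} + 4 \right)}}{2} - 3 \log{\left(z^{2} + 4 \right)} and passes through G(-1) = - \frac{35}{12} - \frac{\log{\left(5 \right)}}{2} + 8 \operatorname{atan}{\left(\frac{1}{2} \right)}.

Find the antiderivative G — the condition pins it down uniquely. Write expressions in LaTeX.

G(z) = \frac{z^{3}}{6} + \frac{3 z^{2}}{4} + 4 z + \left(- \frac{z^{3}}{4} - \frac{3 z^{2}}{4} - 3 z\right) \log{\left(z^{2} + 4 \right)} - 3 \log{\left(z^{2} + 4 \right)} - 8 \operatorname{atan}{\left(\frac{z}{2} \right)} + \frac{1}{2}

Integrate term by term and add the pieces.
A general antiderivative is \frac{z^{3}}{6} + \frac{3 z^{2}}{4} + 4 z + \left(- \frac{z^{3}}{4} - \frac{3 z^{2}}{4} - 3 z\right) \log{\left(z^{2} + 4 \right)} - 3 \log{\left(z^{2} + 4 \right)} - 8 \operatorname{atan}{\left(\frac{z}{2} \right)} + C.
The condition gives C = - \frac{35}{12} - \frac{\log{\left(5 \right)}}{2} + 8 \operatorname{atan}{\left(\frac{1}{2} \right)} - (- \frac{41}{12} - \frac{\log{\left(5 \right)}}{2} + 8 \operatorname{atan}{\left(\frac{1}{2} \right)}) = \frac{1}{2}.
So G(z) = \frac{z^{3}}{6} + \frac{3 z^{2}}{4} + 4 z + \left(- \frac{z^{3}}{4} - \frac{3 z^{2}}{4} - 3 z\right) \log{\left(z^{2} + 4 \right)} - 3 \log{\left(z^{2} + 4 \right)} - 8 \operatorname{atan}{\left(\frac{z}{2} \right)} + \frac{1}{2}.
Check: d/dz[\frac{z^{3}}{6} + \frac{3 z^{2}}{4} + 4 z + \left(- \frac{z^{3}}{4} - \frac{3 z^{2}}{4} - 3 z\right) \log{\left(z^{2} + 4 \right)} - 3 \log{\left(z^{2} + 4 \right)} - 8 \operatorname{atan}{\left(\frac{z}{2} \right)} + \frac{1}{2}] = - \frac{3 z^{2} \log{\left(z^{2} + 4 \right)}}{4} - \frac{3 z \log{\left(z^{2} + 4 \right)}}{2} - 3 \log{\left(z^{2} + 4 \right)} = G'(z).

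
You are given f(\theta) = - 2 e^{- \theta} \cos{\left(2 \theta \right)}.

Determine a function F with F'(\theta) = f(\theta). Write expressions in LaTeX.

An antiderivative is F(\theta) = - \frac{4 e^{- \theta} \sin{\left(2 \theta \right)}}{5} + \frac{2 e^{- \theta} \cos{\left(2 \theta \right)}}{5}.

An antiderivative F(\theta) passes only if d/d\theta[F] lands on f(\theta) exactly.
Check: d/d\theta[- \frac{4 e^{- \theta} \sin{\left(2 \theta \right)}}{5} + \frac{2 e^{- \theta} \cos{\left(2 \theta \right)}}{5}] = - 2 e^{- \theta} \cos{\left(2 \theta \right)} = f(\theta).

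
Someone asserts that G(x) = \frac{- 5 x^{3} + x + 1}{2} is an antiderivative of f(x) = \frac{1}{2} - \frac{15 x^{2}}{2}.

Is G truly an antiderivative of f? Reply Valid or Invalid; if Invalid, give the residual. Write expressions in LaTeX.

Valid - differentiating G returns exactly f.

d/dx[G] = \frac{1}{2} - \frac{15 x^{2}}{2}
This equals f(x) exactly, so the claim holds.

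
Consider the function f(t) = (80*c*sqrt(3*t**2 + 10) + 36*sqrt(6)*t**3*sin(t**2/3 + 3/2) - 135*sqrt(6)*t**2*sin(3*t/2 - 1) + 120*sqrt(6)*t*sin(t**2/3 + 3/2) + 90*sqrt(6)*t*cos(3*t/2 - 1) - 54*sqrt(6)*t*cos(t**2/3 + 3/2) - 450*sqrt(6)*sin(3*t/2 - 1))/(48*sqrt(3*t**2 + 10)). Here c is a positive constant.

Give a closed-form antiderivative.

An antiderivative is F(t) = (40*c*t - 3*sqrt(6)*sqrt(3*t**2 + 10)*(-5*cos(3*t/2 - 1) + 3*cos(t**2/3 + 3/2)))/24.

An antiderivative F(t) passes only if d/dt[F] lands on f(t) exactly.
Check: d/dt[(40*c*t - 3*sqrt(6)*sqrt(3*t**2 + 10)*(-5*cos(3*t/2 - 1) + 3*cos(t**2/3 + 3/2)))/24] = (80*c*sqrt(3*t**2 + 10) + 36*sqrt(6)*t**3*sin(t**2/3 + 3/2) - 135*sqrt(6)*t**2*sin(3*t/2 - 1) + 120*sqrt(6)*t*sin(t**2/3 + 3/2) + 90*sqrt(6)*t*cos(3*t/2 - 1) - 54*sqrt(6)*t*cos(t**2/3 + 3/2) - 450*sqrt(6)*sin(3*t/2 - 1))/(48*sqrt(3*t**2 + 10)) = f(t).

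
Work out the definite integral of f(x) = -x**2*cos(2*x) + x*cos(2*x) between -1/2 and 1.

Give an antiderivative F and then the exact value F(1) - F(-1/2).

Antiderivative: F(x) = -x**2*sin(2*x)/2 + x*sin(2*x)/2 - x*cos(2*x)/2 + sin(2*x)/4 + cos(2*x)/4; value = -cos(1)/2 - sin(1)/8 - cos(2)/4 + sin(2)/4

Integrate term by term and add the pieces.
F(x) = -x**2*sin(2*x)/2 + x*sin(2*x)/2 - x*cos(2*x)/2 + sin(2*x)/4 + cos(2*x)/4 is an antiderivative of f.
Check: d/dx[-x**2*sin(2*x)/2 + x*sin(2*x)/2 - x*cos(2*x)/2 + sin(2*x)/4 + cos(2*x)/4] = -x**2*cos(2*x) + x*cos(2*x) = f(x).
F(1) = -cos(2)/4 + sin(2)/4; F(-1/2) = sin(1)/8 + cos(1)/2.
Integral = F(1) - F(-1/2) = -cos(1)/2 - sin(1)/8 - cos(2)/4 + sin(2)/4.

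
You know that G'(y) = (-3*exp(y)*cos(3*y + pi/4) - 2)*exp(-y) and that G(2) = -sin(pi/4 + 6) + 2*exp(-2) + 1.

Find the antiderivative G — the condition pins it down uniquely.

G(y) = -sin(3*y + pi/4) + 1 + 2*exp(-y)

A candidate passes only if d/dy[G] lands on the given G'(y) exactly.
A general antiderivative is -sin(3*y + pi/4) + 2*exp(-y) + C.
The condition gives C = -sin(pi/4 + 6) + 2*exp(-2) + 1 - (-sin(pi/4 + 6) + 2*exp(-2)) = 1.
So G(y) = -sin(3*y + pi/4) + 1 + 2*exp(-y).
Check: d/dy[-sin(3*y + pi/4) + 1 + 2*exp(-y)] = (-3*exp(y)*cos(3*y + pi/4) - 2)*exp(-y) = G'(y).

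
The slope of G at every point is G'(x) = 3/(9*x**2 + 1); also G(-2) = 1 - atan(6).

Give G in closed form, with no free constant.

G(x) = atan(3*x) + 1

A first test for any G(x): its x-derivative must equal the given G'(x).
A general antiderivative is atan(3*x) + C.
The condition gives C = 1 - atan(6) - (-atan(6)) = 1.
So G(x) = atan(3*x) + 1.
Check: d/dx[atan(3*x) + 1] = 3/(9*x**2 + 1) = G'(x).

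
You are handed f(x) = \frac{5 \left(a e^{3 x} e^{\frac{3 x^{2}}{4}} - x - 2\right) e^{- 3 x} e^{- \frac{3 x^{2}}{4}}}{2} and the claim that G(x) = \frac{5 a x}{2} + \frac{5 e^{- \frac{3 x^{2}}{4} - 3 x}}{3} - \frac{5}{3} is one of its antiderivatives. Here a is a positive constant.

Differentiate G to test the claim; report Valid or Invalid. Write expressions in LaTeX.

d/dx[G] = \frac{\left(5 a e^{3 x} e^{\frac{3 x^{2}}{4}} - 5 x - 10\right) e^{- 3 x} e^{- \frac{3 x^{2}}{4}}}{2}
This equals f(x) exactly, so the claim holds.

Valid. The derivative of G reproduces f.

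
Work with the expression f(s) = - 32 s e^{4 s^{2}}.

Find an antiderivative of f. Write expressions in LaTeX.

An antiderivative is F(s) = - 4 e^{4 s^{2}}.

f matches the chain-rule pattern g'(h)*h' with inner function h(s) = 4 s^{2}; substituting u = h(s) collapses the integral.
Check: d/ds[- 4 e^{4 s^{2}}] = - 32 s e^{4 s^{2}} = f(s).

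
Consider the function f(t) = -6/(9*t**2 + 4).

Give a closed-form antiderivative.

An antiderivative is F(t) = -atan(3*t/2).

Since d/dt undoes antidifferentiation here, F'(t) = f(t) is required of F(t).
Check: d/dt[-atan(3*t/2)] = -6/(9*t**2 + 4) = f(t).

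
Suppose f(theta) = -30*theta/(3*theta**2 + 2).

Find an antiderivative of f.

An antiderivative is F(theta) = -5*log(theta**2 + 2/3).

f matches the chain-rule pattern g'(h)*h' with inner function h(theta) = 2*theta**2 + 4/3; substituting u = h(theta) collapses the integral.
Check: d/dtheta[-5*log(theta**2 + 2/3)] = -30*theta/(3*theta**2 + 2) = f(theta).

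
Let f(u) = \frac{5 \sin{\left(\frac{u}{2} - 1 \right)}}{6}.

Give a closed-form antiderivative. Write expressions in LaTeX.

Recover f(u) by differentiating a candidate F(u); any mismatch rules it out.
Check: d/du[- \frac{5 \cos{\left(\frac{u}{2} - 1 \right)}}{3}] = \frac{5 \sin{\left(\frac{u}{2} - 1 \right)}}{6} = f(u).

An antiderivative is F(u) = - \frac{5 \cos{\left(\frac{u}{2} - 1 \right)}}{3}.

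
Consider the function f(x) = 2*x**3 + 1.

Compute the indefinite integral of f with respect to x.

F(x) = x*(x**3 + 2)/2 + C

A candidate is checked by its d/dx: the result must match f(x).
Check: d/dx[x*(x**3 + 2)/2] = 2*x**3 + 1 = f(x).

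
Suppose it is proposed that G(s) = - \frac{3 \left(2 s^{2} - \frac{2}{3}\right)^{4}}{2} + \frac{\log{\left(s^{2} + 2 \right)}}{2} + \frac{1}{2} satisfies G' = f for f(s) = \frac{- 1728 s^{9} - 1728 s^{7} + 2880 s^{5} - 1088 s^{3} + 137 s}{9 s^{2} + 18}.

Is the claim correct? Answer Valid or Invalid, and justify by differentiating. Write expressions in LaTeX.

d/ds[G] = \frac{- 1728 s^{9} - 1728 s^{7} + 2880 s^{5} - 1088 s^{3} + 137 s}{9 s^{2} + 18}
This equals f(s) exactly, so the claim holds.

Valid. The derivative of G reproduces f.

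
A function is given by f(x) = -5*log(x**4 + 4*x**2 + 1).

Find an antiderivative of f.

For F(x) to be correct the identity F'(x) - f(x) = 0 must hold.
Check: d/dx[-5*(x*log(x**4 + 4*x**2 + 1) - 4*x + 2*sqrt(2 - sqrt(3))*atan(x/sqrt(2 - sqrt(3))) + 2*sqrt(sqrt(3) + 2)*atan(x/sqrt(sqrt(3) + 2)))] = -5*log(x**4 + 4*x**2 + 1) = f(x).

An antiderivative is F(x) = -5*(x*log(x**4 + 4*x**2 + 1) - 4*x + 2*sqrt(2 - sqrt(3))*atan(x/sqrt(2 - sqrt(3))) + 2*sqrt(sqrt(3) + 2)*atan(x/sqrt(sqrt(3) + 2))).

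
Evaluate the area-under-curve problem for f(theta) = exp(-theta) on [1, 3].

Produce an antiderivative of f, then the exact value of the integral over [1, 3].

Antiderivative: F(theta) = -exp(-theta); value = -exp(-3) + exp(-1)

Recover f(theta) by differentiating a candidate F(theta); any mismatch rules it out.
F(theta) = -exp(-theta) is an antiderivative of f.
Check: d/dtheta[-exp(-theta)] = exp(-theta) = f(theta).
F(3) = -exp(-3); F(1) = -exp(-1).
Integral = F(3) - F(1) = -exp(-3) + exp(-1).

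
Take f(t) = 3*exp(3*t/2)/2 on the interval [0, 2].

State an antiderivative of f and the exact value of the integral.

Since d/dt undoes antidifferentiation here, F'(t) = f(t) is required of F(t).
F(t) = exp(3*t/2) is an antiderivative of f.
Check: d/dt[exp(3*t/2)] = 3*exp(3*t/2)/2 = f(t).
F(2) = exp(3); F(0) = 1.
Integral = F(2) - F(0) = -1 + exp(3).

Antiderivative: F(t) = exp(3*t/2); value = -1 + exp(3)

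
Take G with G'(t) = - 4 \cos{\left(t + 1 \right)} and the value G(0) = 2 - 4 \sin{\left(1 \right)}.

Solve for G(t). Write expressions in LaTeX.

Since d/dt undoes antidifferentiation here, G(t) must give back the stated G'(t).
A general antiderivative is - 4 \sin{\left(t + 1 \right)} + C.
The condition gives C = 2 - 4 \sin{\left(1 \right)} - (- 4 \sin{\left(1 \right)}) = 2.
So G(t) = 2 - 4 \sin{\left(t + 1 \right)}.
Check: d/dt[2 - 4 \sin{\left(t + 1 \right)}] = - 4 \cos{\left(t + 1 \right)} = G'(t).

G(t) = 2 - 4 \sin{\left(t + 1 \right)}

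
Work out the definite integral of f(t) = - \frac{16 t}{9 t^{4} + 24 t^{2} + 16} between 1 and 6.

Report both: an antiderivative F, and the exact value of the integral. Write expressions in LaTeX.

The substitution u = \frac{3 t^{2}}{2} + 2 works: f is exactly (dF/du)*(du/dt) for that inner function.
F(t) = \frac{4}{3 \left(\frac{3 t^{2}}{2} + 2\right)} is an antiderivative of f.
Check: d/dt[\frac{4}{3 \left(\frac{3 t^{2}}{2} + 2\right)}] = - \frac{16 t}{9 t^{4} + 24 t^{2} + 16} = f(t).
F(6) = \frac{1}{42}; F(1) = \frac{8}{21}.
Integral = F(6) - F(1) = - \frac{5}{14}.

Antiderivative: F(t) = \frac{4}{3 \left(\frac{3 t^{2}}{2} + 2\right)}; value = - \frac{5}{14}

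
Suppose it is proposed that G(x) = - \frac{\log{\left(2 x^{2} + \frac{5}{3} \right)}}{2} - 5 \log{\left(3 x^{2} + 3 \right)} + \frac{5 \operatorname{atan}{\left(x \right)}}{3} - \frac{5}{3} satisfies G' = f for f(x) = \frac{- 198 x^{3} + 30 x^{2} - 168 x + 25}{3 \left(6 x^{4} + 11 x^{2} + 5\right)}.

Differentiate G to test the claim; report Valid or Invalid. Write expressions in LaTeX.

d/dx[G] = \frac{- 198 x^{3} + 30 x^{2} - 168 x + 25}{18 x^{4} + 33 x^{2} + 15}
This equals f(x) exactly, so the claim holds.

Valid. The derivative of G reproduces f.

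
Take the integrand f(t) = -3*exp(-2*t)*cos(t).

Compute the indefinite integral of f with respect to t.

Check any antiderivative F(t) by computing F'(t) and comparing it with f(t).
Check: d/dt[3*(-sin(t) + 2*cos(t))*exp(-2*t)/5] = -3*exp(-2*t)*cos(t) = f(t).

F(t) = 3*(-sin(t) + 2*cos(t))*exp(-2*t)/5 + C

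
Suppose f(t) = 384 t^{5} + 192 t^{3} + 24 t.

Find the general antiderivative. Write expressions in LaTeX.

The substitution u = 4 t^{2} + 1 works: f is exactly (dF/du)*(du/dt) for that inner function.
Check: d/dt[\left(4 t^{2} + 1\right)^{3}] = 384 t^{5} + 192 t^{3} + 24 t = f(t).

F(t) = \left(4 t^{2} + 1\right)^{3} + C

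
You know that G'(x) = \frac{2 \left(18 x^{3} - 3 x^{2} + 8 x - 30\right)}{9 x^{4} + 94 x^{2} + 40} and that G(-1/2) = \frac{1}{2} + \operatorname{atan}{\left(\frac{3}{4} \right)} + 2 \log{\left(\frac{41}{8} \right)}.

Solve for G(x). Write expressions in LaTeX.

Any candidate G(x) must reproduce the stated G'(x) exactly.
A general antiderivative is 2 \log{\left(\frac{x^{2}}{2} + 5 \right)} - \operatorname{atan}{\left(\frac{3 x}{2} \right)} + C.
The condition gives C = \frac{1}{2} + \operatorname{atan}{\left(\frac{3}{4} \right)} + 2 \log{\left(\frac{41}{8} \right)} - (\operatorname{atan}{\left(\frac{3}{4} \right)} + 2 \log{\left(\frac{41}{8} \right)}) = \frac{1}{2}.
So G(x) = 2 \log{\left(\frac{x^{2}}{2} + 5 \right)} - \operatorname{atan}{\left(\frac{3 x}{2} \right)} + \frac{1}{2}.
Check: d/dx[2 \log{\left(\frac{x^{2}}{2} + 5 \right)} - \operatorname{atan}{\left(\frac{3 x}{2} \right)} + \frac{1}{2}] = \frac{36 x^{3} - 6 x^{2} + 16 x - 60}{9 x^{4} + 94 x^{2} + 40}, which equals G'(x).

G(x) = 2 \log{\left(\frac{x^{2}}{2} + 5 \right)} - \operatorname{atan}{\left(\frac{3 x}{2} \right)} + \frac{1}{2}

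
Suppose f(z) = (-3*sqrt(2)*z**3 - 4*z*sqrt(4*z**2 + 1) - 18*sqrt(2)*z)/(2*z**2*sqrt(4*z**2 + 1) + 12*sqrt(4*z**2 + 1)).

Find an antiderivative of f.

Recover f(z) by differentiating a candidate F(z); any mismatch rules it out.
Check: d/dz[-3*sqrt(2*z**2 + 1/2)/4 - log(z**2/2 + 3)] = (-3*sqrt(2)*z**3 - 4*z*sqrt(4*z**2 + 1) - 18*sqrt(2)*z)/(2*z**2*sqrt(4*z**2 + 1) + 12*sqrt(4*z**2 + 1)) = f(z).

An antiderivative is F(z) = -3*sqrt(2*z**2 + 1/2)/4 - log(z**2/2 + 3).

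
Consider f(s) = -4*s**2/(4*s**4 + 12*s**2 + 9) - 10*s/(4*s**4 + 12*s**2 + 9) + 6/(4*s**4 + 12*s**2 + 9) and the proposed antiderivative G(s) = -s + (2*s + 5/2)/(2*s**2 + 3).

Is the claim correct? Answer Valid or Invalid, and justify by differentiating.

d/ds[G] = (-4*s**4 - 16*s**2 - 10*s - 3)/(4*s**4 + 12*s**2 + 9)
d/ds[G] - f(s) = -1 != 0.

Invalid: d/ds[G] - f = -1, which is not 0.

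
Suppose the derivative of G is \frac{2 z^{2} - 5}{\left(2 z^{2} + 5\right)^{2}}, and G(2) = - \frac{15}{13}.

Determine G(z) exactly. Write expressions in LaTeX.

G(z) = - \frac{z}{2 z^{2} + 5} - 1

Recognize the product-rule pattern: G'(z) = u'v + uv' with u = - \frac{z}{2}, v = \frac{1}{z^{2} + \frac{5}{2}}, so integration by parts undoes it.
A general antiderivative is - \frac{z}{2 \left(z^{2} + \frac{5}{2}\right)} + C.
The condition gives C = - \frac{15}{13} - (- \frac{2}{13}) = -1.
So G(z) = - \frac{z}{2 z^{2} + 5} - 1.
Check: d/dz[- \frac{z}{2 z^{2} + 5} - 1] = \frac{2 z^{2} - 5}{4 z^{4} + 20 z^{2} + 25}, which equals G'(z).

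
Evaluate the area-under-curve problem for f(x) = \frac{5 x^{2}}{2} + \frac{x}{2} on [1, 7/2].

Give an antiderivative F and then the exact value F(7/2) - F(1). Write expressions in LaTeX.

Integrate term by term and add the pieces.
F(x) = \frac{5 x^{3}}{6} + \frac{x^{2}}{4} is an antiderivative of f.
Check: d/dx[\frac{5 x^{3}}{6} + \frac{x^{2}}{4}] = \frac{5 x^{2}}{2} + \frac{x}{2} = f(x).
F(7/2) = \frac{931}{24}; F(1) = \frac{13}{12}.
Integral = F(7/2) - F(1) = \frac{905}{24}.

Antiderivative: F(x) = \frac{5 x^{3}}{6} + \frac{x^{2}}{4}; value = \frac{905}{24}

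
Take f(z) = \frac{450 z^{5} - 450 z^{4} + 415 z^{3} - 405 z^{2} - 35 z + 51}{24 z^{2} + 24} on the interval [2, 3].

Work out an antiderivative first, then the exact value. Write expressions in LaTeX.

Antiderivative: F(z) = \frac{\left(30 z^{2} - 20 z - 9\right)^{2} + 48 \operatorname{atan}{\left(z \right)}}{192}; value = - \frac{\operatorname{atan}{\left(2 \right)}}{4} + \frac{\operatorname{atan}{\left(3 \right)}}{4} + \frac{1105}{6}

An antiderivative F(z) passes only if d/dz[F] lands on f(z) exactly.
F(z) = \frac{\left(30 z^{2} - 20 z - 9\right)^{2} + 48 \operatorname{atan}{\left(z \right)}}{192} is an antiderivative of f.
Check: d/dz[\frac{\left(30 z^{2} - 20 z - 9\right)^{2} + 48 \operatorname{atan}{\left(z \right)}}{192}] = \frac{450 z^{5} - 450 z^{4} + 415 z^{3} - 405 z^{2} - 35 z + 51}{24 z^{2} + 24} = f(z).
F(3) = \frac{\operatorname{atan}{\left(3 \right)}}{4} + \frac{13467}{64}; F(2) = \frac{\operatorname{atan}{\left(2 \right)}}{4} + \frac{5041}{192}.
Integral = F(3) - F(2) = - \frac{\operatorname{atan}{\left(2 \right)}}{4} + \frac{\operatorname{atan}{\left(3 \right)}}{4} + \frac{1105}{6}.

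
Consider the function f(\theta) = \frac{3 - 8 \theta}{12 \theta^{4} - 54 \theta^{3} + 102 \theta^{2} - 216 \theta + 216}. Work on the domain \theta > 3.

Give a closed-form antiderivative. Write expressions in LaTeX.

An antiderivative is F(\theta) = - \frac{7 \log{\left(\theta - 3 \right)}}{78} + \frac{2 \log{\left(\theta - \frac{3}{2} \right)}}{25} + \frac{19 \log{\left(\theta^{2} + 4 \right)}}{3900} + \frac{97 \operatorname{atan}{\left(\frac{\theta}{2} \right)}}{1300}.

Factor the denominator (6 \left(\theta - 3\right) \left(2 \theta - 3\right) \left(\theta^{2} + 4\right)) and decompose: f = \frac{19 \theta + 291}{1950 \left(\theta^{2} + 4\right)} + \frac{4}{25 \left(2 \theta - 3\right)} - \frac{7}{78 \left(\theta - 3\right)}; each piece integrates to a log, atan, or power term.
Check: d/d\theta[- \frac{7 \log{\left(\theta - 3 \right)}}{78} + \frac{2 \log{\left(\theta - \frac{3}{2} \right)}}{25} + \frac{19 \log{\left(\theta^{2} + 4 \right)}}{3900} + \frac{97 \operatorname{atan}{\left(\frac{\theta}{2} \right)}}{1300}] = \frac{3 - 8 \theta}{12 \theta^{4} - 54 \theta^{3} + 102 \theta^{2} - 216 \theta + 216} = f(\theta).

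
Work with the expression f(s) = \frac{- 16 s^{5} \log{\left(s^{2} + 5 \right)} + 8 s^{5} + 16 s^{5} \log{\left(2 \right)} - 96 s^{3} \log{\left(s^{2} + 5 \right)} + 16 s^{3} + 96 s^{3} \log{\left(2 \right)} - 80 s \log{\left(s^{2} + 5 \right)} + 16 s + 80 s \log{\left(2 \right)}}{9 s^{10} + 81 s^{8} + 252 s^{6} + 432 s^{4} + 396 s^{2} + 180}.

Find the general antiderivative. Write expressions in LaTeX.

F(s) = \frac{4 \log{\left(\frac{s^{2}}{2} + \frac{5}{2} \right)}}{9 \left(s^{4} + 2 s^{2} + 2\right)} + C

Recognize the product-rule pattern: f = u'v + uv' with u = \frac{2}{9 \left(\frac{s^{4}}{2} + s^{2} + 1\right)}, v = \log{\left(\frac{s^{2}}{2} + \frac{5}{2} \right)}, so integration by parts undoes it.
Check: d/ds[\frac{4 \log{\left(\frac{s^{2}}{2} + \frac{5}{2} \right)}}{9 \left(s^{4} + 2 s^{2} + 2\right)}] = \frac{- 16 s^{5} \log{\left(s^{2} + 5 \right)} + 8 s^{5} + 16 s^{5} \log{\left(2 \right)} - 96 s^{3} \log{\left(s^{2} + 5 \right)} + 16 s^{3} + 96 s^{3} \log{\left(2 \right)} - 80 s \log{\left(s^{2} + 5 \right)} + 16 s + 80 s \log{\left(2 \right)}}{9 s^{10} + 81 s^{8} + 252 s^{6} + 432 s^{4} + 396 s^{2} + 180} = f(s).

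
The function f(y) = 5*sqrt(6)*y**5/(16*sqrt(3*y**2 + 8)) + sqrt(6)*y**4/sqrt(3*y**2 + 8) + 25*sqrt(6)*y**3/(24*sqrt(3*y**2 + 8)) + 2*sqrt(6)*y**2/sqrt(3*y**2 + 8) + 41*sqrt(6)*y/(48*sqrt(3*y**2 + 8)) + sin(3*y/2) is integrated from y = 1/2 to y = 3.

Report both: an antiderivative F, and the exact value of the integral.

The integrand splits into summands that can be handled one at a time.
F(y) = sqrt(6)*y**4*sqrt(3*y**2 + 8)/48 + sqrt(6)*y**3*sqrt(3*y**2 + 8)/12 + sqrt(6)*y**2*sqrt(3*y**2 + 8)/24 + sqrt(6)*sqrt(3*y**2 + 8)/16 - 2*cos(3*y/2)/3 is an antiderivative of f.
Check: d/dy[sqrt(6)*y**4*sqrt(3*y**2 + 8)/48 + sqrt(6)*y**3*sqrt(3*y**2 + 8)/12 + sqrt(6)*y**2*sqrt(3*y**2 + 8)/24 + sqrt(6)*sqrt(3*y**2 + 8)/16 - 2*cos(3*y/2)/3] = (15*sqrt(6)*y**5 + 48*sqrt(6)*y**4 + 50*sqrt(6)*y**3 + 96*sqrt(6)*y**2 + 41*sqrt(6)*y + 48*sqrt(3*y**2 + 8)*sin(3*y/2))/(48*sqrt(3*y**2 + 8)), which equals f(y).
F(3) = -2*cos(9/2)/3 + 35*sqrt(210)/8; F(1/2) = -2*cos(3/4)/3 + 65*sqrt(210)/1536.
Integral = F(3) - F(1/2) = -2*cos(9/2)/3 + 2*cos(3/4)/3 + 6655*sqrt(210)/1536.

Antiderivative: F(y) = sqrt(6)*y**4*sqrt(3*y**2 + 8)/48 + sqrt(6)*y**3*sqrt(3*y**2 + 8)/12 + sqrt(6)*y**2*sqrt(3*y**2 + 8)/24 + sqrt(6)*sqrt(3*y**2 + 8)/16 - 2*cos(3*y/2)/3; value = -2*cos(9/2)/3 + 2*cos(3/4)/3 + 6655*sqrt(210)/1536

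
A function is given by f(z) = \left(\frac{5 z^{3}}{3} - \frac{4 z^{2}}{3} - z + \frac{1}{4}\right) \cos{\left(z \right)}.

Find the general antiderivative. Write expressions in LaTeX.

F(z) = \frac{5 z^{3} \sin{\left(z \right)}}{3} - \frac{4 z^{2} \sin{\left(z \right)}}{3} + 5 z^{2} \cos{\left(z \right)} - 11 z \sin{\left(z \right)} - \frac{8 z \cos{\left(z \right)}}{3} + \frac{35 \sin{\left(z \right)}}{12} - 11 \cos{\left(z \right)} + C

Differentiate the proposed F(z) back; it has to land on f(z) exactly.
Check: d/dz[\frac{5 z^{3} \sin{\left(z \right)}}{3} - \frac{4 z^{2} \sin{\left(z \right)}}{3} + 5 z^{2} \cos{\left(z \right)} - 11 z \sin{\left(z \right)} - \frac{8 z \cos{\left(z \right)}}{3} + \frac{35 \sin{\left(z \right)}}{12} - 11 \cos{\left(z \right)}] = \frac{5 z^{3} \cos{\left(z \right)}}{3} - \frac{4 z^{2} \cos{\left(z \right)}}{3} - z \cos{\left(z \right)} + \frac{\cos{\left(z \right)}}{4}, which equals f(z).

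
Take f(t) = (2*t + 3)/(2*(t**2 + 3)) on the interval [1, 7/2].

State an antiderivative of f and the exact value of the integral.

Check any antiderivative F(t) by computing F'(t) and comparing it with f(t).
F(t) = log(t**2 + 3)/2 + sqrt(3)*atan(sqrt(3)*t/3)/2 is an antiderivative of f.
Check: d/dt[log(t**2 + 3)/2 + sqrt(3)*atan(sqrt(3)*t/3)/2] = (2*t + 3)/(2*t**2 + 6), which equals f(t).
F(7/2) = sqrt(3)*atan(7*sqrt(3)/6)/2 + log(61/4)/2; F(1) = sqrt(3)*pi/12 + log(4)/2.
Integral = F(7/2) - F(1) = -log(4)/2 - sqrt(3)*pi/12 + sqrt(3)*atan(7*sqrt(3)/6)/2 + log(61/4)/2.

Antiderivative: F(t) = log(t**2 + 3)/2 + sqrt(3)*atan(sqrt(3)*t/3)/2; value = -log(4)/2 - sqrt(3)*pi/12 + sqrt(3)*atan(7*sqrt(3)/6)/2 + log(61/4)/2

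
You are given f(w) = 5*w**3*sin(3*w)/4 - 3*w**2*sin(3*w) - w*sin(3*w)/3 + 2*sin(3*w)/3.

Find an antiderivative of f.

An antiderivative is F(w) = -5*w**3*cos(3*w)/12 + 5*w**2*sin(3*w)/12 + w**2*cos(3*w) - 2*w*sin(3*w)/3 + 7*w*cos(3*w)/18 - 7*sin(3*w)/54 - 4*cos(3*w)/9.

The integrand splits into summands that can be handled one at a time.
Check: d/dw[-5*w**3*cos(3*w)/12 + 5*w**2*sin(3*w)/12 + w**2*cos(3*w) - 2*w*sin(3*w)/3 + 7*w*cos(3*w)/18 - 7*sin(3*w)/54 - 4*cos(3*w)/9] = 5*w**3*sin(3*w)/4 - 3*w**2*sin(3*w) - w*sin(3*w)/3 + 2*sin(3*w)/3 = f(w).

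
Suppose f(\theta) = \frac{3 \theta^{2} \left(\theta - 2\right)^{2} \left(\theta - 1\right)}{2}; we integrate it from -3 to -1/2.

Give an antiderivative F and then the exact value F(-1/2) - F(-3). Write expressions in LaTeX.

Antiderivative: F(\theta) = \frac{\theta^{3} \left(\theta - 2\right)^{3}}{4}; value = - \frac{215875}{256}

f matches the chain-rule pattern g'(h)*h' with inner function h(\theta) = \frac{\theta^{2}}{2} - \theta; substituting u = h(\theta) collapses the integral.
F(\theta) = \frac{\theta^{3} \left(\theta - 2\right)^{3}}{4} is an antiderivative of f.
Check: d/d\theta[\frac{\theta^{3} \left(\theta - 2\right)^{3}}{4}] = \frac{3 \theta^{5}}{2} - \frac{15 \theta^{4}}{2} + 12 \theta^{3} - 6 \theta^{2}, which equals f(\theta).
F(-1/2) = \frac{125}{256}; F(-3) = \frac{3375}{4}.
Integral = F(-1/2) - F(-3) = - \frac{215875}{256}.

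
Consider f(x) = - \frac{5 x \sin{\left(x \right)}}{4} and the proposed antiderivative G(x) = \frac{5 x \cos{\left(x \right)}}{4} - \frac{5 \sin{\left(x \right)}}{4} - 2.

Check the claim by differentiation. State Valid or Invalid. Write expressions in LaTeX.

Valid - the claim checks out under differentiation.

d/dx[G] = - \frac{5 x \sin{\left(x \right)}}{4}
This equals f(x) exactly, so the claim holds.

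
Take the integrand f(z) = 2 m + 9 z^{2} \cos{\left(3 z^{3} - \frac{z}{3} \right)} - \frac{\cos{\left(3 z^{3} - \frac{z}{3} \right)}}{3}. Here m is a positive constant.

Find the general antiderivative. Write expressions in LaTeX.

F(z) = 2 m z + \sin{\left(3 z^{3} - \frac{z}{3} \right)} + C

Integrate term by term and add the pieces.
Check: d/dz[2 m z + \sin{\left(3 z^{3} - \frac{z}{3} \right)}] = 2 m + 9 z^{2} \cos{\left(3 z^{3} - \frac{z}{3} \right)} - \frac{\cos{\left(3 z^{3} - \frac{z}{3} \right)}}{3} = f(z).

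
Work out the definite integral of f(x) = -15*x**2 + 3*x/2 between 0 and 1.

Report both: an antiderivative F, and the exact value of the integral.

Antiderivative: F(x) = -(20*x**3 - 3*x**2 - 5)/4; value = -17/4

The integrand splits into summands that can be handled one at a time.
F(x) = -(20*x**3 - 3*x**2 - 5)/4 is an antiderivative of f.
Check: d/dx[-(20*x**3 - 3*x**2 - 5)/4] = -15*x**2 + 3*x/2 = f(x).
F(1) = -3; F(0) = 5/4.
Integral = F(1) - F(0) = -17/4.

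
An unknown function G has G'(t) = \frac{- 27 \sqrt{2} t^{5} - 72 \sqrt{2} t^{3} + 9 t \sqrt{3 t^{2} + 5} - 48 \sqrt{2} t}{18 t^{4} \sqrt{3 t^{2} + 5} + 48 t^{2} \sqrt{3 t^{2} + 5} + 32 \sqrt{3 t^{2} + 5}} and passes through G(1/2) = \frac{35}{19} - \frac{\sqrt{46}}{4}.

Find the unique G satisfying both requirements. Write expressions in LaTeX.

A first test for any G(t): its t-derivative must equal the given G'(t).
A general antiderivative is - \sqrt{\frac{3 t^{2}}{2} + \frac{5}{2}} - \frac{1}{4 \left(t^{2} + \frac{4}{3}\right)} + C.
The condition gives C = \frac{35}{19} - \frac{\sqrt{46}}{4} - (- \frac{\sqrt{46}}{4} - \frac{3}{19}) = 2.
So G(t) = \frac{24 t^{2} - 2 \sqrt{2} \left(3 t^{2} + 4\right) \sqrt{3 t^{2} + 5} + 29}{4 \left(3 t^{2} + 4\right)}.
Check: d/dt[\frac{24 t^{2} - 2 \sqrt{2} \left(3 t^{2} + 4\right) \sqrt{3 t^{2} + 5} + 29}{4 \left(3 t^{2} + 4\right)}] = \frac{- 27 \sqrt{2} t^{5} - 72 \sqrt{2} t^{3} + 9 t \sqrt{3 t^{2} + 5} - 48 \sqrt{2} t}{18 t^{4} \sqrt{3 t^{2} + 5} + 48 t^{2} \sqrt{3 t^{2} + 5} + 32 \sqrt{3 t^{2} + 5}} = G'(t).

G(t) = \frac{24 t^{2} - 2 \sqrt{2} \left(3 t^{2} + 4\right) \sqrt{3 t^{2} + 5} + 29}{4 \left(3 t^{2} + 4\right)}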